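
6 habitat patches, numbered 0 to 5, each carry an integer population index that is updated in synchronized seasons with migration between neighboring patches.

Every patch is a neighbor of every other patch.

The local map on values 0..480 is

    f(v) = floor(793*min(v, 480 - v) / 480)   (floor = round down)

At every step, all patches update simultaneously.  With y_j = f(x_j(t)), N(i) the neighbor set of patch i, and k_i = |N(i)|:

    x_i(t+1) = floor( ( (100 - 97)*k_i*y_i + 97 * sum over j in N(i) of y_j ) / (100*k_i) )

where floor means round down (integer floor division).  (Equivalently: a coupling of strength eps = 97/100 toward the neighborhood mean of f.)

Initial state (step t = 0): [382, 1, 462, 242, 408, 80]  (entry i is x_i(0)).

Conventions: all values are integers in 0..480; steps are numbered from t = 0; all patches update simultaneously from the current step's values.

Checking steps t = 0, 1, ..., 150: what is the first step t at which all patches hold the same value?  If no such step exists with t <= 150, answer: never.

Answer: 5
Key observation: Synchronization is absorbing here: once all patches are equal they stay equal, and step 5 is the first all-equal step.

Derivation:
t=0: [382, 1, 462, 242, 408, 80]  (not all equal)
t=1: [135, 161, 157, 97, 142, 140]  (not all equal)
t=2: [229, 222, 223, 239, 227, 228]  (not all equal)
t=3: [375, 377, 377, 373, 376, 376]  (not all equal)
t=4: [171, 172, 172, 171, 171, 171]  (not all equal)
t=5: [282, 282, 282, 282, 282, 282]  (all equal)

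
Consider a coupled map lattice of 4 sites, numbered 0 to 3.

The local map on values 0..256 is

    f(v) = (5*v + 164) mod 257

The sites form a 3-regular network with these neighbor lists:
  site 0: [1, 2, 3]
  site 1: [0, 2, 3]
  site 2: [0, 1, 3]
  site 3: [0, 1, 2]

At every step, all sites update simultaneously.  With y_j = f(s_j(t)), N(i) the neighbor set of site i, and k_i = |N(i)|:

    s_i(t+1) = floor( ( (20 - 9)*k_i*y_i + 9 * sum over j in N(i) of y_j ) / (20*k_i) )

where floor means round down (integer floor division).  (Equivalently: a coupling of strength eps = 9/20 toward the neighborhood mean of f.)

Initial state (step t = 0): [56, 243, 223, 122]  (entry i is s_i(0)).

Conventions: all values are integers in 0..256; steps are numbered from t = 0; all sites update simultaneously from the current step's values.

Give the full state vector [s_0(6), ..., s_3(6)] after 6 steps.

Simulating step by step:
t=0: [56, 243, 223, 122]
t=1: [155, 117, 180, 81]
t=2: [141, 168, 88, 96]
t=3: [121, 175, 118, 134]
t=4: [187, 89, 181, 110]
t=5: [89, 99, 77, 141]
t=6: [93, 113, 69, 95]

Answer: [93, 113, 69, 95]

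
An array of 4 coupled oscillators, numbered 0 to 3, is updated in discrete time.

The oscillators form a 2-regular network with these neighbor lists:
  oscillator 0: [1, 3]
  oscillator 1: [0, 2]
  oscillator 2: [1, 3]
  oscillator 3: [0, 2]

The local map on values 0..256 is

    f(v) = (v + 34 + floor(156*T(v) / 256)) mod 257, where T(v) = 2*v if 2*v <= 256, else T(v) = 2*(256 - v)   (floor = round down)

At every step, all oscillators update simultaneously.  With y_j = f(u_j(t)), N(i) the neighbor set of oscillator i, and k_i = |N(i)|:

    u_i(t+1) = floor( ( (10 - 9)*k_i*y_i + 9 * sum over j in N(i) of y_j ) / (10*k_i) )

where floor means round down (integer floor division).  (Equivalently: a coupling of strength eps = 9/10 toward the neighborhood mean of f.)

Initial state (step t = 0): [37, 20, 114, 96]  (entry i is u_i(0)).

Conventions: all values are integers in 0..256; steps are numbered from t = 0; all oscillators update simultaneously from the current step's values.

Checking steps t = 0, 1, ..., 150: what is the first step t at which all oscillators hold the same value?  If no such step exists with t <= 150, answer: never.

Answer: never
Key observation: The state at step 8 reappears at step 12 — the system is in a cycle of period 4 from step 8 on.  No step 0..12 is synchronized, and the cycle repeats forever, so no step up to 150 (or ever) has all oscillators equal.

Derivation:
t=0: [37, 20, 114, 96]  (not all equal)
t=1: [157, 73, 149, 89]  (not all equal)
t=2: [197, 69, 197, 72]  (not all equal)
t=3: [175, 59, 175, 59]  (not all equal)
t=4: [152, 61, 152, 61]  (not all equal)
t=5: [157, 66, 157, 66]  (not all equal)
t=6: [167, 66, 167, 66]  (not all equal)
t=7: [167, 64, 167, 64]  (not all equal)
t=8: [163, 64, 163, 64]  (not all equal)
t=9: [163, 65, 163, 65]  (not all equal)
t=10: [165, 65, 165, 65]  (not all equal)
t=11: [165, 64, 165, 64]  (not all equal)
t=12: [163, 64, 163, 64]  (not all equal)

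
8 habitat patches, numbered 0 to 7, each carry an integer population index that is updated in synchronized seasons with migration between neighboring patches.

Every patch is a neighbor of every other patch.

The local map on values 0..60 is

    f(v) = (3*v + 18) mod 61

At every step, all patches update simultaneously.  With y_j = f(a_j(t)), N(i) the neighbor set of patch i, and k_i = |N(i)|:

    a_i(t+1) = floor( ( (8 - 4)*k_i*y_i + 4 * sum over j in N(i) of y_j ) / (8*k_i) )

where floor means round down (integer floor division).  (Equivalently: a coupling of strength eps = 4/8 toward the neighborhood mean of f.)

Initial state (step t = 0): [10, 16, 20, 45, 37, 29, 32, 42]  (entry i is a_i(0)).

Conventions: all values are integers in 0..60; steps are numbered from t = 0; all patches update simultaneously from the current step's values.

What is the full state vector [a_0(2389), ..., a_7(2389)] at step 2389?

Answer: [48, 47, 47, 48, 48, 48, 47, 48]
Key observation: The state at step 19, [48, 47, 47, 48, 48, 48, 47, 48], reappears at step 29: the system is in a cycle of period 10 from step 19 on.  Therefore the state at step 2389 equals the state at step 19 + ((2389 - 19) mod 10) = 19, which is [48, 47, 47, 48, 48, 48, 47, 48].

Derivation:
t=0: [10, 16, 20, 45, 37, 29, 32, 42]
t=1: [36, 18, 23, 29, 19, 35, 38, 25]
t=2: [11, 14, 21, 29, 16, 10, 14, 23]
t=3: [44, 48, 31, 41, 24, 43, 48, 33]
t=4: [32, 37, 41, 28, 32, 31, 37, 44]
t=5: [41, 21, 26, 36, 41, 39, 21, 30]
t=6: [20, 21, 27, 14, 20, 18, 21, 32]
t=7: [24, 25, 33, 42, 24, 21, 25, 39]
t=8: [29, 30, 40, 26, 29, 25, 30, 22]
t=9: [39, 40, 27, 35, 39, 34, 40, 30]
t=10: [20, 21, 30, 14, 20, 39, 21, 34]
t=11: [25, 26, 38, 43, 25, 23, 26, 43]
t=12: [29, 30, 20, 26, 29, 26, 30, 26]
t=13: [40, 41, 29, 36, 40, 36, 41, 36]
t=14: [15, 17, 27, 10, 15, 10, 17, 10]
t=15: [15, 17, 30, 35, 15, 35, 17, 35]
t=16: [5, 8, 25, 5, 5, 5, 8, 5]
t=17: [34, 38, 33, 34, 34, 34, 38, 34]
t=18: [51, 30, 50, 51, 51, 51, 30, 51]
t=19: [48, 47, 47, 48, 48, 48, 47, 48]
t=20: [39, 38, 38, 39, 39, 39, 38, 39]
t=21: [12, 11, 11, 12, 12, 12, 11, 12]
t=22: [53, 52, 52, 53, 53, 53, 52, 53]
t=23: [54, 53, 53, 54, 54, 54, 53, 54]
t=24: [57, 56, 56, 57, 57, 57, 56, 57]
t=25: [5, 4, 4, 5, 5, 5, 4, 5]
t=26: [32, 31, 31, 32, 32, 32, 31, 32]
t=27: [52, 51, 51, 52, 52, 52, 51, 52]
t=28: [51, 50, 50, 51, 51, 51, 50, 51]
t=29: [48, 47, 47, 48, 48, 48, 47, 48]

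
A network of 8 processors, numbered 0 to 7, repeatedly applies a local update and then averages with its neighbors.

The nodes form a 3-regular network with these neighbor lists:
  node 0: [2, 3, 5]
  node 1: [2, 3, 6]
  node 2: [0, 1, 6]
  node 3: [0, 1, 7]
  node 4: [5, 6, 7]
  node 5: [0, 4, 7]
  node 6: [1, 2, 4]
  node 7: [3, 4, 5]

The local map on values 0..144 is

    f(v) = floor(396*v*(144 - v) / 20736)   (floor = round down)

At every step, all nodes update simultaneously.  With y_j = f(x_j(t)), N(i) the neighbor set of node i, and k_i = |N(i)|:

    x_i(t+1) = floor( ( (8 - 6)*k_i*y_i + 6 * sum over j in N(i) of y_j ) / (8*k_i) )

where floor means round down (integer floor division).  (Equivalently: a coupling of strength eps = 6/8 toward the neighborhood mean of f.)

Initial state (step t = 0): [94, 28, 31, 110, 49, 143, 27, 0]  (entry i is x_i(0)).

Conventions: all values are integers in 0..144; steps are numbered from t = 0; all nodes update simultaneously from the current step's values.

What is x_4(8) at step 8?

Answer: x_4(8) = 91

Derivation:
t=0: [94, 28, 31, 110, 49, 143, 27, 0]
t=1: [57, 64, 69, 55, 37, 44, 69, 40]
t=2: [92, 96, 96, 90, 84, 83, 92, 82]
t=3: [91, 89, 89, 92, 95, 95, 90, 95]
t=4: [91, 92, 92, 91, 89, 89, 91, 88]
t=5: [92, 91, 91, 92, 93, 93, 91, 93]
t=6: [91, 91, 91, 91, 90, 90, 91, 90]
t=7: [92, 92, 92, 92, 92, 92, 92, 92]
t=8: [91, 91, 91, 91, 91, 91, 91, 91]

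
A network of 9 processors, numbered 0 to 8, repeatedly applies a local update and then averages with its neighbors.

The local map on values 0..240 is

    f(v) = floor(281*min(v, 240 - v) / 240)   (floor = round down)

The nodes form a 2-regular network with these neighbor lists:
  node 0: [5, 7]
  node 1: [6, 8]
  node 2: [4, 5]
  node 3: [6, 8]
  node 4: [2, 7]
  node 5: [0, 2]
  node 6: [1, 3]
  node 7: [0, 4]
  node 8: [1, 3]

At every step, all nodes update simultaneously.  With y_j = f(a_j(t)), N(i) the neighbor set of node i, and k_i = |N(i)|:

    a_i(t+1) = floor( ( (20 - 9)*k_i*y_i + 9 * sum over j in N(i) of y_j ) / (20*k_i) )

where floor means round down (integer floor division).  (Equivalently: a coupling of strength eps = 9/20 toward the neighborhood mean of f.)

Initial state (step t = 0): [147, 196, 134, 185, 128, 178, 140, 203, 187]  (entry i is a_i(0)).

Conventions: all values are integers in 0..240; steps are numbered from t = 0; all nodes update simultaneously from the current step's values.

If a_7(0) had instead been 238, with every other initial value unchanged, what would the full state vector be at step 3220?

Answer: [119, 118, 119, 118, 119, 119, 118, 119, 118]
Key observation: The state at step 19, [138, 139, 138, 139, 138, 138, 139, 138, 139], reappears at step 23: the system is in a cycle of period 4 from step 19 on.  Therefore the state at step 3220 equals the state at step 19 + ((3220 - 19) mod 4) = 20, which is [119, 118, 119, 118, 119, 119, 118, 119, 118].

Derivation:
t=0: [147, 196, 134, 185, 128, 178, 140, 238, 187]
t=1: [76, 68, 113, 75, 100, 91, 90, 54, 59]
t=2: [86, 82, 122, 87, 108, 107, 95, 80, 75]
t=3: [104, 97, 132, 100, 121, 122, 105, 102, 92]
t=4: [124, 113, 131, 115, 131, 131, 118, 123, 110]
t=5: [133, 132, 127, 133, 129, 128, 135, 133, 130]
t=6: [126, 125, 131, 125, 128, 129, 123, 125, 126]
t=7: [132, 134, 128, 134, 130, 129, 135, 133, 133]
t=8: [126, 123, 129, 123, 128, 128, 122, 125, 124]
t=9: [132, 136, 129, 136, 131, 131, 137, 133, 135]
t=10: [126, 121, 128, 121, 127, 127, 120, 125, 121]
t=11: [133, 139, 131, 139, 132, 132, 139, 133, 139]
t=12: [125, 118, 126, 118, 126, 126, 118, 125, 118]
t=13: [133, 138, 133, 138, 133, 133, 138, 133, 138]
t=14: [125, 119, 125, 119, 125, 125, 119, 125, 119]
t=15: [134, 139, 134, 139, 134, 134, 139, 134, 139]
t=16: [124, 118, 124, 118, 124, 124, 118, 124, 118]
t=17: [135, 138, 135, 138, 135, 135, 138, 135, 138]
t=18: [122, 119, 122, 119, 122, 122, 119, 122, 119]
t=19: [138, 139, 138, 139, 138, 138, 139, 138, 139]
t=20: [119, 118, 119, 118, 119, 119, 118, 119, 118]
t=21: [139, 138, 139, 138, 139, 139, 138, 139, 138]
t=22: [118, 119, 118, 119, 118, 118, 119, 118, 119]
t=23: [138, 139, 138, 139, 138, 138, 139, 138, 139]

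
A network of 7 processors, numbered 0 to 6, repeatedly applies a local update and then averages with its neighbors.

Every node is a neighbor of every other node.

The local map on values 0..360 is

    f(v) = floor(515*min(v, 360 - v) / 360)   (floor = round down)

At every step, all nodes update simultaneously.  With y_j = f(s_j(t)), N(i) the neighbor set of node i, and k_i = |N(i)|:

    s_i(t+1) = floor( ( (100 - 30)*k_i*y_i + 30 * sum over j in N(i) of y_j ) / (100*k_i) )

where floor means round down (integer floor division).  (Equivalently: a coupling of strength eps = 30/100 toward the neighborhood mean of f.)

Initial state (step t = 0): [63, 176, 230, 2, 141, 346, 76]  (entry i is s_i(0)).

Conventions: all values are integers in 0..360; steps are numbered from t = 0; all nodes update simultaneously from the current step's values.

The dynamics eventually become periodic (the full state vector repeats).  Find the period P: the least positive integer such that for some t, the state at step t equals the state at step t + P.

Simulating step by step:
t=0: [63, 176, 230, 2, 141, 346, 76]
t=1: [101, 206, 163, 44, 173, 55, 113]
t=2: [150, 200, 208, 97, 217, 107, 161]
t=3: [208, 217, 210, 158, 201, 168, 218]
t=4: [217, 209, 215, 223, 224, 232, 208]
t=5: [203, 211, 205, 197, 196, 189, 211]
t=6: [224, 217, 222, 230, 231, 237, 217]
t=7: [193, 199, 195, 187, 186, 180, 199]
t=8: [239, 233, 237, 244, 245, 251, 233]
t=9: [172, 177, 173, 166, 166, 160, 177]
t=10: [244, 249, 245, 239, 239, 233, 249]
t=11: [165, 161, 165, 171, 171, 176, 161]
t=12: [236, 233, 236, 242, 242, 246, 233]
t=13: [175, 178, 175, 169, 169, 166, 178]
t=14: [248, 251, 248, 243, 243, 240, 251]
t=15: [160, 157, 160, 165, 165, 167, 157]
t=16: [228, 226, 228, 234, 234, 235, 226]
t=17: [187, 188, 187, 181, 181, 180, 188]
t=18: [248, 247, 248, 254, 254, 254, 247]
t=19: [158, 159, 158, 152, 152, 152, 159]
t=20: [224, 225, 224, 218, 218, 218, 225]
t=21: [195, 194, 195, 201, 201, 201, 194]
t=22: [234, 235, 234, 228, 228, 228, 235]
t=23: [181, 179, 181, 186, 186, 186, 179]
t=24: [254, 254, 254, 249, 249, 249, 254]
t=25: [152, 152, 152, 156, 156, 156, 152]
t=26: [217, 217, 217, 221, 221, 221, 217]
t=27: [203, 203, 203, 199, 199, 199, 203]
t=28: [224, 224, 224, 228, 228, 228, 224]
t=29: [193, 193, 193, 189, 189, 189, 193]
t=30: [238, 238, 238, 242, 242, 242, 238]
t=31: [173, 173, 173, 169, 169, 169, 173]
t=32: [246, 246, 246, 242, 242, 242, 246]
t=33: [163, 163, 163, 167, 167, 167, 163]
t=34: [233, 233, 233, 237, 237, 237, 233]
t=35: [180, 180, 180, 176, 176, 176, 180]
t=36: [256, 256, 256, 252, 252, 252, 256]
t=37: [148, 148, 148, 152, 152, 152, 148]
t=38: [211, 211, 211, 215, 215, 215, 211]
t=39: [212, 212, 212, 208, 208, 208, 212]
t=40: [211, 211, 211, 215, 215, 215, 211]

Answer: 2
Key observation: The state at step 38, [211, 211, 211, 215, 215, 215, 211], reappears at step 40 — and no state repeats earlier — so the cycle the system enters has period 2.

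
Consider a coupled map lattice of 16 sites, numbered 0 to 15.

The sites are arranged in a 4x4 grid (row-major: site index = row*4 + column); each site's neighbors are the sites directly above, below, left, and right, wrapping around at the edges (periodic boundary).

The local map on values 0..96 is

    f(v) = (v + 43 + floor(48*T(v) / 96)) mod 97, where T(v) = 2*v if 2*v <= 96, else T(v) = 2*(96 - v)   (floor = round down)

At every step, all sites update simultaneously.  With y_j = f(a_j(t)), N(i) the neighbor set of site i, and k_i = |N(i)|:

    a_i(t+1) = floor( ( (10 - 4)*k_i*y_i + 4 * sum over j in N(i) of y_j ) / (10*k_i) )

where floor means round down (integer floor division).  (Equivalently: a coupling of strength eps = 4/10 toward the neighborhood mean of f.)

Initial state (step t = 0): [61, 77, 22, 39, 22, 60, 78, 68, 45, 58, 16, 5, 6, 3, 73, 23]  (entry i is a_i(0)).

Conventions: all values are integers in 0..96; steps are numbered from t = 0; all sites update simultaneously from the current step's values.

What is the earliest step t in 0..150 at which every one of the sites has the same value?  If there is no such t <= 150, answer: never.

Answer: never
Key observation: The state at step 9 reappears at step 13 — the system is in a cycle of period 4 from step 9 on.  No step 0..13 is synchronized, and the cycle repeats forever, so no step up to 150 (or ever) has all sites equal.

Derivation:
t=0: [61, 77, 22, 39, 22, 60, 78, 68, 45, 58, 16, 5, 6, 3, 73, 23]  (not all equal)
t=1: [46, 47, 67, 40, 68, 46, 49, 45, 45, 45, 62, 56, 54, 47, 55, 70]  (not all equal)
t=2: [37, 39, 40, 31, 40, 38, 41, 36, 37, 37, 41, 40, 40, 40, 41, 40]  (not all equal)
t=3: [20, 23, 24, 13, 23, 23, 26, 19, 21, 21, 27, 24, 24, 25, 27, 24]  (not all equal)
t=4: [83, 89, 79, 76, 87, 89, 83, 83, 86, 77, 27, 80, 89, 82, 27, 79]  (not all equal)
t=5: [42, 42, 37, 42, 42, 42, 37, 42, 42, 37, 12, 37, 42, 37, 12, 37]  (not all equal)
t=6: [30, 28, 26, 28, 30, 28, 26, 28, 28, 26, 52, 26, 28, 26, 52, 26]  (not all equal)
t=7: [4, 21, 71, 21, 4, 21, 71, 21, 21, 71, 57, 71, 21, 71, 57, 71]  (not all equal)
t=8: [61, 73, 50, 73, 61, 73, 50, 73, 73, 50, 42, 50, 73, 50, 42, 50]  (not all equal)
t=9: [42, 42, 40, 42, 42, 42, 40, 42, 42, 40, 33, 40, 42, 40, 33, 40]  (not all equal)
t=10: [30, 29, 25, 29, 30, 29, 25, 29, 29, 25, 16, 25, 29, 25, 16, 25]  (not all equal)
t=11: [5, 22, 73, 22, 5, 22, 73, 22, 22, 73, 80, 73, 22, 73, 80, 73]  (not all equal)
t=12: [63, 74, 51, 74, 63, 74, 51, 74, 74, 51, 42, 51, 74, 51, 42, 51]  (not all equal)
t=13: [42, 42, 40, 42, 42, 42, 40, 42, 42, 40, 33, 40, 42, 40, 33, 40]  (not all equal)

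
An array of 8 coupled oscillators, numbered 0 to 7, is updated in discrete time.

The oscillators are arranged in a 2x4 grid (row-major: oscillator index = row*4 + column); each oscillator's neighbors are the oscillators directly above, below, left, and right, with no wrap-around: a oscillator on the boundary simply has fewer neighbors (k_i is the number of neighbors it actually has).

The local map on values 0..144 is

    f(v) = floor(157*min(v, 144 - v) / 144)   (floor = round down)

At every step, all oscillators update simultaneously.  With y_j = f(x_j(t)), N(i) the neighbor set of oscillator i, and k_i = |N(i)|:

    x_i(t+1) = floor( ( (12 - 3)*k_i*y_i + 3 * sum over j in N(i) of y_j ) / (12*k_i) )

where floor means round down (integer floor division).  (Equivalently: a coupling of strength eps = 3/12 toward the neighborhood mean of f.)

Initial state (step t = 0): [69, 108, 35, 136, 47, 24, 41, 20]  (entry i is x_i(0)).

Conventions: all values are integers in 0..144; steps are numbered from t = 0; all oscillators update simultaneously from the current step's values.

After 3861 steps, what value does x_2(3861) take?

Simulating step by step:
t=0: [69, 108, 35, 136, 47, 24, 41, 20]
t=1: [67, 40, 36, 13, 50, 30, 40, 22]
t=2: [66, 44, 37, 18, 53, 35, 40, 24]
t=3: [66, 47, 39, 22, 56, 40, 40, 27]
t=4: [67, 51, 41, 26, 60, 45, 41, 30]
t=5: [69, 55, 43, 30, 64, 50, 43, 33]
t=6: [72, 58, 45, 34, 67, 55, 45, 36]
t=7: [75, 62, 49, 38, 71, 59, 49, 40]
t=8: [74, 66, 53, 42, 75, 64, 53, 44]
t=9: [75, 70, 57, 46, 74, 68, 57, 48]
t=10: [75, 74, 62, 51, 75, 73, 62, 53]
t=11: [75, 75, 66, 56, 75, 75, 67, 58]
t=12: [75, 74, 70, 62, 75, 74, 72, 64]
t=13: [75, 75, 75, 68, 75, 76, 76, 69]
t=14: [75, 74, 74, 74, 74, 74, 74, 74]
t=15: [75, 75, 76, 76, 75, 76, 76, 76]
t=16: [75, 74, 74, 74, 74, 74, 74, 74]

Answer: x_2(3861) = 76
Key observation: The state at step 14, [75, 74, 74, 74, 74, 74, 74, 74], reappears at step 16: the system is in a cycle of period 2 from step 14 on.  Therefore the state at step 3861 equals the state at step 14 + ((3861 - 14) mod 2) = 15, which is [75, 75, 76, 76, 75, 76, 76, 76].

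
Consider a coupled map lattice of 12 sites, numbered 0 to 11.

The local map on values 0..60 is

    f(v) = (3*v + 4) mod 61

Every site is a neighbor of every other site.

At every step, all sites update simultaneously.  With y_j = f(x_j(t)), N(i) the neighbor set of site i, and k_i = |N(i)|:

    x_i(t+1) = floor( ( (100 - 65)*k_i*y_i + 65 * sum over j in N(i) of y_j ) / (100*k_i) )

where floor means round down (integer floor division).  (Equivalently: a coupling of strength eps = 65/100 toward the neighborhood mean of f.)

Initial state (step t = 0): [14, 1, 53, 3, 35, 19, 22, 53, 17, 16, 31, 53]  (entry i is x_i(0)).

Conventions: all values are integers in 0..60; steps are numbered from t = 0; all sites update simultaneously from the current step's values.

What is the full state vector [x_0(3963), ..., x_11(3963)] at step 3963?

Answer: [27, 25, 27, 25, 27, 24, 25, 27, 28, 28, 25, 27]
Key observation: The state at step 21, [36, 34, 36, 34, 36, 33, 34, 36, 37, 37, 34, 36], reappears at step 31: the system is in a cycle of period 10 from step 21 on.  Therefore the state at step 3963 equals the state at step 21 + ((3963 - 21) mod 10) = 23, which is [27, 25, 27, 25, 27, 24, 25, 27, 28, 28, 25, 27].

Derivation:
t=0: [14, 1, 53, 3, 35, 19, 22, 53, 17, 16, 31, 53]
t=1: [36, 25, 34, 26, 36, 22, 25, 34, 38, 38, 33, 34]
t=2: [41, 32, 40, 33, 41, 29, 32, 40, 43, 43, 39, 40]
t=3: [16, 26, 15, 26, 16, 23, 26, 15, 17, 17, 32, 15]
t=4: [43, 34, 42, 34, 43, 31, 34, 42, 44, 44, 39, 42]
t=5: [21, 31, 20, 31, 21, 28, 31, 20, 22, 22, 35, 20]
t=6: [14, 23, 13, 23, 14, 20, 23, 13, 15, 15, 27, 13]
t=7: [35, 26, 35, 26, 35, 23, 26, 35, 36, 36, 29, 35]
t=8: [40, 32, 40, 32, 40, 29, 32, 40, 41, 41, 35, 40]
t=9: [13, 24, 13, 24, 13, 21, 24, 13, 14, 14, 26, 13]
t=10: [34, 26, 34, 26, 34, 24, 26, 34, 35, 35, 28, 34]
t=11: [38, 31, 38, 31, 38, 29, 31, 38, 39, 39, 33, 38]
t=12: [51, 45, 51, 45, 51, 43, 45, 51, 52, 52, 46, 51]
t=13: [29, 24, 29, 24, 29, 22, 24, 29, 30, 30, 25, 29]
t=14: [25, 21, 25, 21, 25, 19, 21, 25, 26, 26, 22, 25]
t=15: [14, 11, 14, 11, 14, 9, 11, 14, 15, 15, 12, 14]
t=16: [43, 40, 43, 40, 43, 39, 40, 43, 44, 44, 41, 43]
t=17: [12, 9, 12, 9, 12, 26, 9, 12, 13, 13, 10, 12]
t=18: [37, 34, 37, 34, 37, 31, 34, 37, 38, 38, 35, 37]
t=19: [51, 48, 51, 48, 51, 46, 48, 51, 52, 52, 49, 51]
t=20: [32, 29, 32, 29, 32, 28, 29, 32, 33, 33, 30, 32]
t=21: [36, 34, 36, 34, 36, 33, 34, 36, 37, 37, 34, 36]
t=22: [49, 47, 49, 47, 49, 46, 47, 49, 50, 50, 47, 49]
t=23: [27, 25, 27, 25, 27, 24, 25, 27, 28, 28, 25, 27]
t=24: [22, 20, 22, 20, 22, 19, 20, 22, 23, 23, 20, 22]
t=25: [7, 5, 7, 5, 7, 4, 5, 7, 8, 8, 5, 7]
t=26: [23, 21, 23, 21, 23, 20, 21, 23, 24, 24, 21, 23]
t=27: [10, 8, 10, 8, 10, 7, 8, 10, 11, 11, 8, 10]
t=28: [32, 30, 32, 30, 32, 29, 30, 32, 33, 33, 30, 32]
t=29: [37, 35, 37, 35, 37, 34, 35, 37, 38, 38, 35, 37]
t=30: [52, 50, 52, 50, 52, 49, 50, 52, 53, 53, 50, 52]
t=31: [36, 34, 36, 34, 36, 33, 34, 36, 37, 37, 34, 36]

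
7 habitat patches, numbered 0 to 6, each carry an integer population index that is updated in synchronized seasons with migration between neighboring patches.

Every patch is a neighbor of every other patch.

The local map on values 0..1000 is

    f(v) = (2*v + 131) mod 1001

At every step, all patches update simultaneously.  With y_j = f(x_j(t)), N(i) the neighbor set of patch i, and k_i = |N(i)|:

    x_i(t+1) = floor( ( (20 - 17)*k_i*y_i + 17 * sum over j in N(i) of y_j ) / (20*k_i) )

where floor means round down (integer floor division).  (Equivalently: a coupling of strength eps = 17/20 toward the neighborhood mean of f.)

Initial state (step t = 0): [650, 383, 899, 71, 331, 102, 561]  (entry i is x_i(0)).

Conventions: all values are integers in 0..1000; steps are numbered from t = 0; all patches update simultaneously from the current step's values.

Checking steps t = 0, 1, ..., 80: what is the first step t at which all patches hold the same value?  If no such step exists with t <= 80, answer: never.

Simulating step by step:
t=0: [650, 383, 899, 71, 331, 102, 561]  (not all equal)
t=1: [557, 561, 561, 555, 560, 556, 555]  (not all equal)
t=2: [245, 245, 245, 245, 245, 245, 245]  (all equal)

Answer: 2
Key observation: Synchronization is absorbing here: once all patches are equal they stay equal, and step 2 is the first all-equal step.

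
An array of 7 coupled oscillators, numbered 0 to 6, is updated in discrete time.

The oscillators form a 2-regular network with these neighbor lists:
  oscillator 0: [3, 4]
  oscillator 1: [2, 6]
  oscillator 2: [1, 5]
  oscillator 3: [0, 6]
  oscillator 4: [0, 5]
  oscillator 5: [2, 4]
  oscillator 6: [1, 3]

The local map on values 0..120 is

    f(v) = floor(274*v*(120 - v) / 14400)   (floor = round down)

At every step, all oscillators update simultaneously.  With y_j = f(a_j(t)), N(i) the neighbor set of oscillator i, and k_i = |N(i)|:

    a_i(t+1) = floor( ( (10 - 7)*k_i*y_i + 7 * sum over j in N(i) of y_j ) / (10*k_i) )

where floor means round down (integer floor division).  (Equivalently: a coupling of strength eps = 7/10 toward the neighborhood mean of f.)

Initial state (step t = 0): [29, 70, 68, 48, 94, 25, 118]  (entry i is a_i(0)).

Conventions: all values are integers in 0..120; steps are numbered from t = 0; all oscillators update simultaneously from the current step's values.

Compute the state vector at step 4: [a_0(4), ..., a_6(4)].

Simulating step by step:
t=0: [29, 70, 68, 48, 94, 25, 118]
t=1: [53, 44, 58, 38, 47, 53, 47]
t=2: [63, 65, 65, 63, 66, 66, 62]
t=3: [67, 68, 67, 68, 67, 67, 68]
t=4: [67, 67, 67, 67, 67, 67, 67]

Answer: [67, 67, 67, 67, 67, 67, 67]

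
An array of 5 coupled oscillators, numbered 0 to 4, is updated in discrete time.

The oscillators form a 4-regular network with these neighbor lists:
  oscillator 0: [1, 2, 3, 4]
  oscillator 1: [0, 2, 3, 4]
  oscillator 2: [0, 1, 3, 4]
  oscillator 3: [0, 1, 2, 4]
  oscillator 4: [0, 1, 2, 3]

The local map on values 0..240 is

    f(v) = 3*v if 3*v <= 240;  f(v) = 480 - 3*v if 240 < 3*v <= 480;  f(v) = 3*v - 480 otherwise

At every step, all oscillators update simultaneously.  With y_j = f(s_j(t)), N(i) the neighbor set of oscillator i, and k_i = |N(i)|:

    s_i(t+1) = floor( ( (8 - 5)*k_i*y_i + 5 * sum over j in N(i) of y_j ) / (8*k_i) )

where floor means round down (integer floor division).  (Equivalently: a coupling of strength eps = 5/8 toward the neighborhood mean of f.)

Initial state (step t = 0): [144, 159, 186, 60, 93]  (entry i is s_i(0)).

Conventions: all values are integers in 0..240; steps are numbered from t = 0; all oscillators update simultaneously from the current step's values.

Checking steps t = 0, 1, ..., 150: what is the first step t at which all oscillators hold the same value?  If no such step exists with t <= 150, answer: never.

Simulating step by step:
t=0: [144, 159, 186, 60, 93]  (not all equal)
t=1: [90, 80, 96, 119, 123]  (not all equal)
t=2: [182, 189, 178, 163, 161]  (not all equal)
t=3: [48, 53, 46, 36, 34]  (not all equal)
t=4: [133, 136, 131, 125, 124]  (not all equal)
t=5: [88, 86, 89, 93, 94]  (not all equal)
t=6: [211, 212, 210, 208, 207]  (not all equal)
t=7: [149, 150, 149, 147, 147]  (not all equal)
t=8: [34, 33, 34, 35, 35]  (not all equal)
t=9: [102, 101, 102, 103, 103]  (not all equal)
t=10: [173, 174, 173, 172, 172]  (not all equal)
t=11: [38, 39, 38, 37, 37]  (not all equal)
t=12: [113, 114, 113, 112, 112]  (not all equal)
t=13: [141, 140, 141, 142, 142]  (not all equal)
t=14: [56, 57, 56, 55, 55]  (not all equal)
t=15: [167, 168, 167, 166, 166]  (not all equal)
t=16: [20, 21, 20, 19, 19]  (not all equal)
t=17: [59, 60, 59, 58, 58]  (not all equal)
t=18: [176, 177, 176, 175, 175]  (not all equal)
t=19: [47, 48, 47, 46, 46]  (not all equal)
t=20: [140, 141, 140, 139, 139]  (not all equal)
t=21: [60, 59, 60, 61, 61]  (not all equal)
t=22: [180, 179, 180, 181, 181]  (not all equal)
t=23: [60, 59, 60, 61, 61]  (not all equal)

Answer: never
Key observation: The state at step 21 reappears at step 23 — the system is in a cycle of period 2 from step 21 on.  No step 0..23 is synchronized, and the cycle repeats forever, so no step up to 150 (or ever) has all oscillators equal.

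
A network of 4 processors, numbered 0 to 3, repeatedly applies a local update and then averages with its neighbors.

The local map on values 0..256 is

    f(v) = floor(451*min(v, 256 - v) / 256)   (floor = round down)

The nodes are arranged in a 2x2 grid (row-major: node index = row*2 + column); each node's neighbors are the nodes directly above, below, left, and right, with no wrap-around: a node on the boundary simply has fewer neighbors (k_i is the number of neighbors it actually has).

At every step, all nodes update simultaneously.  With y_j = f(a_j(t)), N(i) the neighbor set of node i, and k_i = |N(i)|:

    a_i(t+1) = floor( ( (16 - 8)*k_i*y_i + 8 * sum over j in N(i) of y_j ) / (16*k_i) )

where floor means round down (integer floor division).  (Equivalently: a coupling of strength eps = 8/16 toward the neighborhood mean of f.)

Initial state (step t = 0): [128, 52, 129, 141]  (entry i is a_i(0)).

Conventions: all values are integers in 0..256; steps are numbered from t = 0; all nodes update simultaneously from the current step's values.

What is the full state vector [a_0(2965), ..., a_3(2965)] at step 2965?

Simulating step by step:
t=0: [128, 52, 129, 141]
t=1: [191, 152, 218, 179]
t=2: [119, 153, 95, 129]
t=3: [191, 198, 191, 198]
t=4: [111, 105, 111, 105]
t=5: [192, 186, 192, 186]
t=6: [114, 120, 114, 120]
t=7: [202, 208, 202, 208]
t=8: [92, 86, 92, 86]
t=9: [159, 153, 159, 153]
t=10: [172, 178, 172, 178]
t=11: [144, 139, 144, 139]
t=12: [199, 203, 199, 203]
t=13: [98, 94, 98, 94]
t=14: [170, 166, 170, 166]
t=15: [152, 156, 152, 156]
t=16: [181, 177, 181, 177]
t=17: [133, 137, 133, 137]
t=18: [214, 210, 214, 210]
t=19: [75, 79, 75, 79]
t=20: [133, 137, 133, 137]

Answer: [75, 79, 75, 79]
Key observation: The state at step 17, [133, 137, 133, 137], reappears at step 20: the system is in a cycle of period 3 from step 17 on.  Therefore the state at step 2965 equals the state at step 17 + ((2965 - 17) mod 3) = 19, which is [75, 79, 75, 79].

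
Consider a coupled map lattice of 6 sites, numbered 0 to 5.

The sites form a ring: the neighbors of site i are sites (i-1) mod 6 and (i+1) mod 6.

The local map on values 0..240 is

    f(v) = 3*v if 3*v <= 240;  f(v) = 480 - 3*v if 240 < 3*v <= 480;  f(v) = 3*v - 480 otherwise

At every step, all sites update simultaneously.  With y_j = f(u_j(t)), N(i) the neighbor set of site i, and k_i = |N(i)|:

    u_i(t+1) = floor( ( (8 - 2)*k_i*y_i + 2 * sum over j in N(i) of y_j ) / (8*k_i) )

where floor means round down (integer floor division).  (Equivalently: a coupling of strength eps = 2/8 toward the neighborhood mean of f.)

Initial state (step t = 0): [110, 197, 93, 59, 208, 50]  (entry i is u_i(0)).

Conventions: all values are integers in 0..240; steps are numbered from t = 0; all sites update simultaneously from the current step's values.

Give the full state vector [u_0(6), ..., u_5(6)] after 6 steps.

Answer: [80, 174, 179, 67, 187, 208]

Derivation:
t=0: [110, 197, 93, 59, 208, 50]
t=1: [145, 127, 186, 175, 148, 149]
t=2: [50, 89, 76, 48, 36, 34]
t=3: [151, 207, 215, 150, 111, 108]
t=4: [57, 129, 145, 61, 133, 138]
t=5: [148, 96, 68, 153, 91, 81]
t=6: [80, 174, 179, 67, 187, 208]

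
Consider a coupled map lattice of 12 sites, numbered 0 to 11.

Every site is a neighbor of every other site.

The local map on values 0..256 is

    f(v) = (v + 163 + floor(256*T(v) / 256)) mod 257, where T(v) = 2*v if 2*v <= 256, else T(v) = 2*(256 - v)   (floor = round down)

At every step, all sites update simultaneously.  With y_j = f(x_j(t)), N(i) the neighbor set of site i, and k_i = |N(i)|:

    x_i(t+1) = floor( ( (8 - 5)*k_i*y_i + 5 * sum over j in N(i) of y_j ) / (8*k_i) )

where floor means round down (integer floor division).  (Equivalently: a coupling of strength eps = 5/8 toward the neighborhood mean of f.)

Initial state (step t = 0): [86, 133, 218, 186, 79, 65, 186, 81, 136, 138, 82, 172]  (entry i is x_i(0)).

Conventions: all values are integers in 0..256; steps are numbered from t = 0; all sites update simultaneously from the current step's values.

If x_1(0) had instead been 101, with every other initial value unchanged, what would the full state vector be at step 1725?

Answer: [230, 230, 230, 230, 230, 230, 230, 230, 230, 230, 230, 230]
Key observation: The state at step 6, [188, 188, 188, 188, 188, 188, 188, 188, 188, 188, 188, 188], reappears at step 8: the system is in a cycle of period 2 from step 6 on.  Therefore the state at step 1725 equals the state at step 6 + ((1725 - 6) mod 2) = 7, which is [230, 230, 230, 230, 230, 230, 230, 230, 230, 230, 230, 230].

Derivation:
t=0: [86, 101, 218, 186, 79, 65, 186, 81, 136, 138, 82, 172]
t=1: [158, 173, 170, 180, 152, 138, 180, 154, 114, 113, 154, 184]
t=2: [100, 177, 178, 174, 102, 106, 174, 101, 178, 177, 101, 173]
t=3: [222, 233, 232, 234, 223, 227, 234, 223, 232, 233, 223, 234]
t=4: [191, 187, 187, 187, 190, 189, 187, 190, 187, 187, 190, 187]
t=5: [228, 230, 230, 230, 229, 229, 230, 229, 230, 230, 229, 230]
t=6: [188, 188, 188, 188, 188, 188, 188, 188, 188, 188, 188, 188]
t=7: [230, 230, 230, 230, 230, 230, 230, 230, 230, 230, 230, 230]
t=8: [188, 188, 188, 188, 188, 188, 188, 188, 188, 188, 188, 188]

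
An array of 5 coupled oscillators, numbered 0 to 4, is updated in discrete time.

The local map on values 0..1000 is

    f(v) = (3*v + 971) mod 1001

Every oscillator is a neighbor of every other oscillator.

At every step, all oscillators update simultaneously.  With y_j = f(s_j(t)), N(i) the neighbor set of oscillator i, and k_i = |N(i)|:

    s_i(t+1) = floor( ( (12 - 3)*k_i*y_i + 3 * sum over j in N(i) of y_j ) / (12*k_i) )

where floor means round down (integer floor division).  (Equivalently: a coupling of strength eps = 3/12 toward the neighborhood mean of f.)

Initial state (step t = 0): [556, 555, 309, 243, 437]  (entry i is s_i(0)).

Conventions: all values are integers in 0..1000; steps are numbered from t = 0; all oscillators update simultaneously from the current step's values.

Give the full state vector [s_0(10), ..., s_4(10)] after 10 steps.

Answer: [502, 455, 660, 693, 528]

Derivation:
t=0: [556, 555, 309, 243, 437]
t=1: [634, 632, 813, 677, 389]
t=2: [803, 799, 484, 892, 298]
t=3: [426, 417, 456, 609, 760]
t=4: [285, 266, 347, 662, 286]
t=5: [778, 739, 218, 868, 780]
t=6: [332, 251, 553, 517, 336]
t=7: [902, 735, 670, 595, 910]
t=8: [668, 323, 877, 723, 684]
t=9: [835, 812, 578, 260, 180]
t=10: [502, 455, 660, 693, 528]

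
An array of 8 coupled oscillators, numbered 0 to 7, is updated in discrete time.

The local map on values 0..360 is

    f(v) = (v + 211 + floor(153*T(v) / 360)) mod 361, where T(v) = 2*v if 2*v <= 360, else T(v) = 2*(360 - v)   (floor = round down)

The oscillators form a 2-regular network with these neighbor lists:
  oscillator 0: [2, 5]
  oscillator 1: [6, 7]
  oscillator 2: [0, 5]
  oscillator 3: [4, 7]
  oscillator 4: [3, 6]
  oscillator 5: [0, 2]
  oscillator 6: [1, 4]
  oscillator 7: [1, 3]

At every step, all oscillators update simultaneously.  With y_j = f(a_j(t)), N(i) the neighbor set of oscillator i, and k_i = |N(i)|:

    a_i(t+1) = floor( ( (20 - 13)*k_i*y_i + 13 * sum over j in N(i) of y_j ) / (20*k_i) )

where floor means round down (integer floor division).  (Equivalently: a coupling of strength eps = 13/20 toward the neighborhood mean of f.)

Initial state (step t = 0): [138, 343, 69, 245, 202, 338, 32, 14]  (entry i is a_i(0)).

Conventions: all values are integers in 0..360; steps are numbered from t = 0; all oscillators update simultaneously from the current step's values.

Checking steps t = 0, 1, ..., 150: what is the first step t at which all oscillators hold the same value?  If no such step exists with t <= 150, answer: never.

Answer: 4
Key observation: Synchronization is absorbing here: once all oscillators are equal they stay equal, and step 4 is the first all-equal step.

Derivation:
t=0: [138, 343, 69, 245, 202, 338, 32, 14]  (not all equal)
t=1: [213, 236, 219, 204, 215, 216, 222, 212]  (not all equal)
t=2: [187, 189, 187, 186, 187, 187, 189, 187]  (not all equal)
t=3: [184, 184, 184, 183, 183, 184, 184, 183]  (not all equal)
t=4: [183, 183, 183, 183, 183, 183, 183, 183]  (all equal)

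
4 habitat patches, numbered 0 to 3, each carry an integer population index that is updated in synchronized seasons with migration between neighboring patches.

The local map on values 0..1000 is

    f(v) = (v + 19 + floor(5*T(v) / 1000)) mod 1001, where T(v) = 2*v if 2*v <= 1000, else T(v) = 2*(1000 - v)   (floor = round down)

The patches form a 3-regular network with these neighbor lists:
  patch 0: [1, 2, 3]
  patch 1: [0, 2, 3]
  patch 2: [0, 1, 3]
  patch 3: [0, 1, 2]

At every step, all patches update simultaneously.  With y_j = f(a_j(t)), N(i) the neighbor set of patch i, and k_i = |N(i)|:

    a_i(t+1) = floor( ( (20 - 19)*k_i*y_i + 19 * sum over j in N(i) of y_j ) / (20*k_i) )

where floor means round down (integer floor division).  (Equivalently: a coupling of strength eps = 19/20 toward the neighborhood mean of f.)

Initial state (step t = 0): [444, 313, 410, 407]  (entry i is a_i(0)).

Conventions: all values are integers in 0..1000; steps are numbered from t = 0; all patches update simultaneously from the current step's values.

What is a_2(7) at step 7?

Answer: a_2(7) = 551

Derivation:
t=0: [444, 313, 410, 407]
t=1: [402, 437, 411, 412]
t=2: [442, 432, 439, 439]
t=3: [459, 462, 460, 460]
t=4: [483, 482, 483, 483]
t=5: [505, 505, 505, 505]
t=6: [528, 528, 528, 528]
t=7: [551, 551, 551, 551]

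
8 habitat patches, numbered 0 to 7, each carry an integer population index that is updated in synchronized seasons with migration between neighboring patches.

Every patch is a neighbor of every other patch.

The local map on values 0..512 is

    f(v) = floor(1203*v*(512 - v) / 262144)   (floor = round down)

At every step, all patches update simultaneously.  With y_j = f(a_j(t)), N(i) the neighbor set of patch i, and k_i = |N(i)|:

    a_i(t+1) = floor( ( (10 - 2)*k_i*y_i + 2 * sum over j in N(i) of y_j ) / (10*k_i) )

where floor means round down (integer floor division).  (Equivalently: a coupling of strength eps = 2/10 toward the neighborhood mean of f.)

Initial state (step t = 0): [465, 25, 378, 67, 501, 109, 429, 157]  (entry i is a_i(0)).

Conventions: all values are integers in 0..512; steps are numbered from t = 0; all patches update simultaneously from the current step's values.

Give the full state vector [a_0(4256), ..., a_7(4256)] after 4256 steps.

Simulating step by step:
t=0: [465, 25, 378, 67, 501, 109, 429, 157]
t=1: [110, 75, 212, 138, 52, 188, 159, 230]
t=2: [207, 167, 276, 234, 136, 267, 250, 281]
t=3: [288, 268, 295, 295, 245, 296, 296, 294]
t=4: [295, 298, 293, 293, 298, 293, 293, 294]
t=5: [293, 292, 293, 293, 292, 293, 293, 293]
t=6: [294, 294, 294, 294, 294, 294, 294, 294]
t=7: [294, 294, 294, 294, 294, 294, 294, 294]

Answer: [294, 294, 294, 294, 294, 294, 294, 294]
Key observation: The state at step 6, [294, 294, 294, 294, 294, 294, 294, 294], reappears at step 7: the system is in a cycle of period 1 from step 6 on.  Therefore the state at step 4256 equals the state at step 6 + ((4256 - 6) mod 1) = 6, which is [294, 294, 294, 294, 294, 294, 294, 294].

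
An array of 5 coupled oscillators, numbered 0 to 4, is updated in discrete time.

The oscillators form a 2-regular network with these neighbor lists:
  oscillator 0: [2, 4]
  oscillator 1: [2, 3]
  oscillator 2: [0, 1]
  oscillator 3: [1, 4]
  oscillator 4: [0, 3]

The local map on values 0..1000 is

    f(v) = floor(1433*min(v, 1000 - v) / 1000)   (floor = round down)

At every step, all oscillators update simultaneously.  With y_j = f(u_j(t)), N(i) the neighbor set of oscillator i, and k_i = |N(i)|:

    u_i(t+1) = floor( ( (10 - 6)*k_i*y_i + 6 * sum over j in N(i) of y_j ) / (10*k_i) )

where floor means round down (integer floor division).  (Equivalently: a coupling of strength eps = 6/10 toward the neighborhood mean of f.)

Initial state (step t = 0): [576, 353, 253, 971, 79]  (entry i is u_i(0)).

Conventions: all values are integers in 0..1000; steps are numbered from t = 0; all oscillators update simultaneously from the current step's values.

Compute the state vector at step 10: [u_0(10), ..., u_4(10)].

Simulating step by step:
t=0: [576, 353, 253, 971, 79]
t=1: [385, 322, 478, 201, 239]
t=2: [528, 476, 577, 356, 388]
t=3: [619, 607, 649, 575, 578]
t=4: [549, 558, 533, 593, 587]
t=5: [636, 628, 651, 600, 605]
t=6: [528, 535, 516, 558, 554]
t=7: [670, 664, 679, 644, 648]
t=8: [477, 483, 469, 499, 496]
t=9: [687, 692, 681, 706, 703]
t=10: [443, 439, 449, 428, 430]

Answer: [443, 439, 449, 428, 430]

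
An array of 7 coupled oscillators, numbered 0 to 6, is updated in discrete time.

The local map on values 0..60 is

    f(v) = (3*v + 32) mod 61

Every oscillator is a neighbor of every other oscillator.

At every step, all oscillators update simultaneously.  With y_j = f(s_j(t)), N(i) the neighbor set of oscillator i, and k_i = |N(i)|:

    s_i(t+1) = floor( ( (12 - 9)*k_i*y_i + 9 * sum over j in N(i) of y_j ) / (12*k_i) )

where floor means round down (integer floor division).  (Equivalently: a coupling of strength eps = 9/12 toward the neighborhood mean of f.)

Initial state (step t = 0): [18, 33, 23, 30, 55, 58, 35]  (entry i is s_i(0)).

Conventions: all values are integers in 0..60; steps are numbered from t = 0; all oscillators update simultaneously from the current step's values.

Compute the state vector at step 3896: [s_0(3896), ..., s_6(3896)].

Answer: [39, 39, 39, 39, 39, 39, 39]
Key observation: The state at step 3, [38, 38, 38, 38, 38, 38, 38], reappears at step 13: the system is in a cycle of period 10 from step 3 on.  Therefore the state at step 3896 equals the state at step 3 + ((3896 - 3) mod 10) = 6, which is [39, 39, 39, 39, 39, 39, 39].

Derivation:
t=0: [18, 33, 23, 30, 55, 58, 35]
t=1: [18, 16, 20, 15, 17, 18, 17]
t=2: [23, 22, 23, 22, 22, 23, 22]
t=3: [38, 38, 38, 38, 38, 38, 38]
t=4: [24, 24, 24, 24, 24, 24, 24]
t=5: [43, 43, 43, 43, 43, 43, 43]
t=6: [39, 39, 39, 39, 39, 39, 39]
t=7: [27, 27, 27, 27, 27, 27, 27]
t=8: [52, 52, 52, 52, 52, 52, 52]
t=9: [5, 5, 5, 5, 5, 5, 5]
t=10: [47, 47, 47, 47, 47, 47, 47]
t=11: [51, 51, 51, 51, 51, 51, 51]
t=12: [2, 2, 2, 2, 2, 2, 2]
t=13: [38, 38, 38, 38, 38, 38, 38]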